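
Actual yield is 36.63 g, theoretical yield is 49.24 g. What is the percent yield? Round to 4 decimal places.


% yield = 100 * actual / theoretical
% yield = 100 * 36.63 / 49.24
% yield = 74.39073924 %, rounded to 4 dp:

74.3907 %


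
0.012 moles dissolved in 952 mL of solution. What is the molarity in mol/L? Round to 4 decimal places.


Convert volume to liters: V_L = V_mL / 1000.
V_L = 952 / 1000 = 0.952 L
M = n / V_L = 0.012 / 0.952
M = 0.01260504 mol/L, rounded to 4 dp:

0.0126 mol/L


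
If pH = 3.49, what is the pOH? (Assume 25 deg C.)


At 25 deg C, pH + pOH = 14.
pOH = 14 - pH = 14 - 3.49
pOH = 10.51:

10.51


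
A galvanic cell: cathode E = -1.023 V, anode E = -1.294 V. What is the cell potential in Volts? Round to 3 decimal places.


Standard cell potential: E_cell = E_cathode - E_anode.
E_cell = -1.023 - (-1.294)
E_cell = 0.271 V, rounded to 3 dp:

0.271 V


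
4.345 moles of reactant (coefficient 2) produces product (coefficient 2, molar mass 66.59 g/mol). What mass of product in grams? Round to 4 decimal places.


Use the coefficient ratio to convert reactant moles to product moles, then multiply by the product's molar mass.
moles_P = moles_R * (coeff_P / coeff_R) = 4.345 * (2/2) = 4.345
mass_P = moles_P * M_P = 4.345 * 66.59
mass_P = 289.33355 g, rounded to 4 dp:

289.3336 g


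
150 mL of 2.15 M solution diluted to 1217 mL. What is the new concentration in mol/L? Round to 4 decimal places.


Dilution: M1*V1 = M2*V2, solve for M2.
M2 = M1*V1 / V2
M2 = 2.15 * 150 / 1217
M2 = 322.5 / 1217
M2 = 0.26499589 mol/L, rounded to 4 dp:

0.2650 mol/L


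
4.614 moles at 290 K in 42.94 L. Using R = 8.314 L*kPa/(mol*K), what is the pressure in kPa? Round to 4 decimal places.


PV = nRT, solve for P = nRT / V.
nRT = 4.614 * 8.314 * 290 = 11124.6308
P = 11124.6308 / 42.94
P = 259.07384257 kPa, rounded to 4 dp:

259.0738 kPa


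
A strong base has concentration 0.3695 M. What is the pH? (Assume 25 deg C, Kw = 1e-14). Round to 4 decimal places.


A strong base dissociates completely, so [OH-] equals the given concentration.
pOH = -log10([OH-]) = -log10(0.3695) = 0.432386
pH = 14 - pOH = 14 - 0.432386
pH = 13.567614, rounded to 4 dp:

13.5676


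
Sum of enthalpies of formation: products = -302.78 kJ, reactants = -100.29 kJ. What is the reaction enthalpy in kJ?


dH_rxn = sum(dH_f products) - sum(dH_f reactants)
dH_rxn = -302.78 - (-100.29)
dH_rxn = -202.49 kJ:

-202.49 kJ


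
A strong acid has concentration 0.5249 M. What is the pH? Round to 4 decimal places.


A strong acid dissociates completely, so [H+] equals the given concentration.
pH = -log10([H+]) = -log10(0.5249)
pH = 0.27992343, rounded to 4 dp:

0.2799


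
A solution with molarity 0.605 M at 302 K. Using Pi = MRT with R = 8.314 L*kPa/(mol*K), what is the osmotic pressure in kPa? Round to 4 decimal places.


Osmotic pressure (van't Hoff): Pi = M*R*T.
RT = 8.314 * 302 = 2510.828
Pi = 0.605 * 2510.828
Pi = 1519.05094 kPa, rounded to 4 dp:

1519.0509 kPa


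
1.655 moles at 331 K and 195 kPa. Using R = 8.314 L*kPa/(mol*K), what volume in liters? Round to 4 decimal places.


PV = nRT, solve for V = nRT / P.
nRT = 1.655 * 8.314 * 331 = 4554.4508
V = 4554.4508 / 195
V = 23.35615795 L, rounded to 4 dp:

23.3562 L


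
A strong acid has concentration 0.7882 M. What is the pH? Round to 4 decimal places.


A strong acid dissociates completely, so [H+] equals the given concentration.
pH = -log10([H+]) = -log10(0.7882)
pH = 0.10336357, rounded to 4 dp:

0.1034


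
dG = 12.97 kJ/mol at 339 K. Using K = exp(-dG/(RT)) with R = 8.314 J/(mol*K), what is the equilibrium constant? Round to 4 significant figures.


dG is in kJ/mol; multiply by 1000 to match R in J/(mol*K).
RT = 8.314 * 339 = 2818.446 J/mol
exponent = -dG*1000 / (RT) = -(12.97*1000) / 2818.446 = -4.60182668
K = exp(-4.60182668)
K = 0.010033491, rounded to 4 significant figures:

0.01003


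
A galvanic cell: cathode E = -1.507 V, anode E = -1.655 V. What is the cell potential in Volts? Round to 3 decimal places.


Standard cell potential: E_cell = E_cathode - E_anode.
E_cell = -1.507 - (-1.655)
E_cell = 0.148 V, rounded to 3 dp:

0.148 V


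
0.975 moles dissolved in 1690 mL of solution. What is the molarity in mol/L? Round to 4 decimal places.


Convert volume to liters: V_L = V_mL / 1000.
V_L = 1690 / 1000 = 1.69 L
M = n / V_L = 0.975 / 1.69
M = 0.57692308 mol/L, rounded to 4 dp:

0.5769 mol/L


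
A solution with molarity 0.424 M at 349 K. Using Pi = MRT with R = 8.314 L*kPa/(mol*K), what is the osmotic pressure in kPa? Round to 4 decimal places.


Osmotic pressure (van't Hoff): Pi = M*R*T.
RT = 8.314 * 349 = 2901.586
Pi = 0.424 * 2901.586
Pi = 1230.272464 kPa, rounded to 4 dp:

1230.2725 kPa


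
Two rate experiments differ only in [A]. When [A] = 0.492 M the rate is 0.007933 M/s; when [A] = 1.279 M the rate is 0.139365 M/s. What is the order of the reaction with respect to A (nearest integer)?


Rate is proportional to [A]^n, so rate2/rate1 = ([A]2/[A]1)^n. Take logs to solve for n.
rate2/rate1 = 0.139365 / 0.007933 = 17.5678
[A]2/[A]1 = 1.279 / 0.492 = 2.5996
n = ln(17.5678) / ln(2.5996) = 3.0
Nearest integer order:

3


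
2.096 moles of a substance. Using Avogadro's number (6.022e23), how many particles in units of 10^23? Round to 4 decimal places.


N = n * NA, then divide by 1e23 for the requested units.
N / 1e23 = n * 6.022
N / 1e23 = 2.096 * 6.022
N / 1e23 = 12.622112, rounded to 4 dp:

12.6221


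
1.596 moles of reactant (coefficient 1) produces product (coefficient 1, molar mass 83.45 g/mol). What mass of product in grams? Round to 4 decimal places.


Use the coefficient ratio to convert reactant moles to product moles, then multiply by the product's molar mass.
moles_P = moles_R * (coeff_P / coeff_R) = 1.596 * (1/1) = 1.596
mass_P = moles_P * M_P = 1.596 * 83.45
mass_P = 133.1862 g, rounded to 4 dp:

133.1862 g


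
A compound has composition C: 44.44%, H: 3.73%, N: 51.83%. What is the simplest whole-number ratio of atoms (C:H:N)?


Assume 100 g of compound, divide each mass% by atomic mass to get moles, then normalize by the smallest to get a raw atom ratio.
Moles per 100 g: C: 44.44/12.011 = 3.6999, H: 3.73/1.008 = 3.7004, N: 51.83/14.007 = 3.7003
Raw ratio (divide by min = 3.6999): C: 1.0, H: 1.0, N: 1.0
Multiply by 1 to clear fractions: C: 1.0 ~= 1, H: 1.0 ~= 1, N: 1.0 ~= 1
Reduce by GCD to get the simplest whole-number ratio:

1:1:1


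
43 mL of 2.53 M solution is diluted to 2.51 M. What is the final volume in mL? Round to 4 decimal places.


Dilution: M1*V1 = M2*V2, solve for V2.
V2 = M1*V1 / M2
V2 = 2.53 * 43 / 2.51
V2 = 108.79 / 2.51
V2 = 43.34262948 mL, rounded to 4 dp:

43.3426 mL


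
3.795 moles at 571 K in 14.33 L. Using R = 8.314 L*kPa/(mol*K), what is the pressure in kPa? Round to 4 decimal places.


PV = nRT, solve for P = nRT / V.
nRT = 3.795 * 8.314 * 571 = 18015.9807
P = 18015.9807 / 14.33
P = 1257.22126308 kPa, rounded to 4 dp:

1257.2213 kPa


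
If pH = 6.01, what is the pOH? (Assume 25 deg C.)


At 25 deg C, pH + pOH = 14.
pOH = 14 - pH = 14 - 6.01
pOH = 7.99:

7.99


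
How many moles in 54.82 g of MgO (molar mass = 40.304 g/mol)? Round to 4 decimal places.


n = mass / M
n = 54.82 / 40.304
n = 1.36016276 mol, rounded to 4 dp:

1.3602 mol


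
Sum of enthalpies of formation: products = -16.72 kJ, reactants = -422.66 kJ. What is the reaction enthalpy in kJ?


dH_rxn = sum(dH_f products) - sum(dH_f reactants)
dH_rxn = -16.72 - (-422.66)
dH_rxn = 405.94 kJ:

405.94 kJ


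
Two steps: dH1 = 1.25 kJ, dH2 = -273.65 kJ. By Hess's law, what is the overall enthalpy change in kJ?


Hess's law: enthalpy is a state function, so add the step enthalpies.
dH_total = dH1 + dH2 = 1.25 + (-273.65)
dH_total = -272.4 kJ:

-272.40 kJ


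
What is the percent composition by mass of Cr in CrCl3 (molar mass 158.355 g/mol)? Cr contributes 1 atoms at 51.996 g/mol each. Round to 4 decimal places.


pct = 100 * (n_elem * M_elem) / M_total
mass_contribution = 1 * 51.996 = 51.996 g/mol
pct = 100 * 51.996 / 158.355
pct = 32.83508573 %, rounded to 4 dp:

32.8351 %


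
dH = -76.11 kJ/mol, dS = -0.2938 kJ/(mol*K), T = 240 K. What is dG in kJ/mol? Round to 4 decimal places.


Gibbs: dG = dH - T*dS (consistent units, dS already in kJ/(mol*K)).
T*dS = 240 * -0.2938 = -70.512
dG = -76.11 - (-70.512)
dG = -5.598 kJ/mol, rounded to 4 dp:

-5.5980 kJ/mol


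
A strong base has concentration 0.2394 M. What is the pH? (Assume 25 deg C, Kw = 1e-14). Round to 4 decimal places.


A strong base dissociates completely, so [OH-] equals the given concentration.
pOH = -log10([OH-]) = -log10(0.2394) = 0.620876
pH = 14 - pOH = 14 - 0.620876
pH = 13.379124, rounded to 4 dp:

13.3791


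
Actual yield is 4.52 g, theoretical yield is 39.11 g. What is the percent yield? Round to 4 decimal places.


% yield = 100 * actual / theoretical
% yield = 100 * 4.52 / 39.11
% yield = 11.55714651 %, rounded to 4 dp:

11.5571 %


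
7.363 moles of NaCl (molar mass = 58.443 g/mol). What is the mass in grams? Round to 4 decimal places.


mass = n * M
mass = 7.363 * 58.443
mass = 430.315809 g, rounded to 4 dp:

430.3158 g


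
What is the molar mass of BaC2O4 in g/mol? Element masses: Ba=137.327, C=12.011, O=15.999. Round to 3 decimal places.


M = sum(count * atomic_mass) over atoms.
M = 1*137.327 + 2*12.011 + 4*15.999
M = 137.327 + 24.022 + 63.996
M = 225.345 g/mol, rounded to 3 dp:

225.345 g/mol


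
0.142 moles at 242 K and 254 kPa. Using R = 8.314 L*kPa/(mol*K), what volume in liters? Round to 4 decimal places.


PV = nRT, solve for V = nRT / P.
nRT = 0.142 * 8.314 * 242 = 285.7023
V = 285.7023 / 254
V = 1.1248122 L, rounded to 4 dp:

1.1248 L


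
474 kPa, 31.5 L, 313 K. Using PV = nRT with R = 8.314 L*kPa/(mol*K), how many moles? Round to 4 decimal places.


PV = nRT, solve for n = PV / (RT).
PV = 474 * 31.5 = 14931.0
RT = 8.314 * 313 = 2602.282
n = 14931.0 / 2602.282
n = 5.73765641 mol, rounded to 4 dp:

5.7377 mol


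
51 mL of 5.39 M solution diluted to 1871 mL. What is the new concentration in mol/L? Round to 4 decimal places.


Dilution: M1*V1 = M2*V2, solve for M2.
M2 = M1*V1 / V2
M2 = 5.39 * 51 / 1871
M2 = 274.89 / 1871
M2 = 0.14692143 mol/L, rounded to 4 dp:

0.1469 mol/L


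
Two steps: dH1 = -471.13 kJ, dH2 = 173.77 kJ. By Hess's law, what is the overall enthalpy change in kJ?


Hess's law: enthalpy is a state function, so add the step enthalpies.
dH_total = dH1 + dH2 = -471.13 + (173.77)
dH_total = -297.36 kJ:

-297.36 kJ


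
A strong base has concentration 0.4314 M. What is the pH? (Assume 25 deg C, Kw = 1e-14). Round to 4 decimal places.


A strong base dissociates completely, so [OH-] equals the given concentration.
pOH = -log10([OH-]) = -log10(0.4314) = 0.36512
pH = 14 - pOH = 14 - 0.36512
pH = 13.63488, rounded to 4 dp:

13.6349


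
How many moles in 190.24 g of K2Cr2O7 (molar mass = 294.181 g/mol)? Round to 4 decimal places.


n = mass / M
n = 190.24 / 294.181
n = 0.64667671 mol, rounded to 4 dp:

0.6467 mol


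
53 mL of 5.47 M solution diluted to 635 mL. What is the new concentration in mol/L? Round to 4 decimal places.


Dilution: M1*V1 = M2*V2, solve for M2.
M2 = M1*V1 / V2
M2 = 5.47 * 53 / 635
M2 = 289.91 / 635
M2 = 0.45655118 mol/L, rounded to 4 dp:

0.4566 mol/L


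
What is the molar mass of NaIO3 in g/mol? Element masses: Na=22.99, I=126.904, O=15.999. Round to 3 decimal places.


M = sum(count * atomic_mass) over atoms.
M = 1*22.99 + 1*126.904 + 3*15.999
M = 22.99 + 126.904 + 47.997
M = 197.891 g/mol, rounded to 3 dp:

197.891 g/mol


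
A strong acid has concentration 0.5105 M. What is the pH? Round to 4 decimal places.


A strong acid dissociates completely, so [H+] equals the given concentration.
pH = -log10([H+]) = -log10(0.5105)
pH = 0.29200425, rounded to 4 dp:

0.2920


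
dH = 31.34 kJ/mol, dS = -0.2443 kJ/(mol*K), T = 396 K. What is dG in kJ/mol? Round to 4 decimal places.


Gibbs: dG = dH - T*dS (consistent units, dS already in kJ/(mol*K)).
T*dS = 396 * -0.2443 = -96.7428
dG = 31.34 - (-96.7428)
dG = 128.0828 kJ/mol, rounded to 4 dp:

128.0828 kJ/mol


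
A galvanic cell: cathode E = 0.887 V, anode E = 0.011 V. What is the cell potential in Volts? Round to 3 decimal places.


Standard cell potential: E_cell = E_cathode - E_anode.
E_cell = 0.887 - (0.011)
E_cell = 0.876 V, rounded to 3 dp:

0.876 V


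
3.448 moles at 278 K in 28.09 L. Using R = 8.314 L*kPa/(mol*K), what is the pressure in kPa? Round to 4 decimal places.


PV = nRT, solve for P = nRT / V.
nRT = 3.448 * 8.314 * 278 = 7969.3348
P = 7969.3348 / 28.09
P = 283.70718405 kPa, rounded to 4 dp:

283.7072 kPa


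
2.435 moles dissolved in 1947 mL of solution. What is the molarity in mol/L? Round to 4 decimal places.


Convert volume to liters: V_L = V_mL / 1000.
V_L = 1947 / 1000 = 1.947 L
M = n / V_L = 2.435 / 1.947
M = 1.25064201 mol/L, rounded to 4 dp:

1.2506 mol/L


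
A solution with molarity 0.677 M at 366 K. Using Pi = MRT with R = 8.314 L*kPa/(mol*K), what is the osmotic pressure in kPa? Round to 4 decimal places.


Osmotic pressure (van't Hoff): Pi = M*R*T.
RT = 8.314 * 366 = 3042.924
Pi = 0.677 * 3042.924
Pi = 2060.059548 kPa, rounded to 4 dp:

2060.0595 kPa


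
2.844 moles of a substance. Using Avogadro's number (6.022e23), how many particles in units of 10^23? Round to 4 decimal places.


N = n * NA, then divide by 1e23 for the requested units.
N / 1e23 = n * 6.022
N / 1e23 = 2.844 * 6.022
N / 1e23 = 17.126568, rounded to 4 dp:

17.1266


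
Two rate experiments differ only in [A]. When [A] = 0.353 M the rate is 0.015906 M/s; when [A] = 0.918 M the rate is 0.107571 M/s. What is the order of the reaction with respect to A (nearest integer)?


Rate is proportional to [A]^n, so rate2/rate1 = ([A]2/[A]1)^n. Take logs to solve for n.
rate2/rate1 = 0.107571 / 0.015906 = 6.7629
[A]2/[A]1 = 0.918 / 0.353 = 2.6006
n = ln(6.7629) / ln(2.6006) = 2.0
Nearest integer order:

2


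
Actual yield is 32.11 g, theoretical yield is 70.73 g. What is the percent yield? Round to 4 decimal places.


% yield = 100 * actual / theoretical
% yield = 100 * 32.11 / 70.73
% yield = 45.39799237 %, rounded to 4 dp:

45.3980 %


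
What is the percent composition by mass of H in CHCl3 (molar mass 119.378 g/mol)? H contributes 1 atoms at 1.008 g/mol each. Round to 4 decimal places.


pct = 100 * (n_elem * M_elem) / M_total
mass_contribution = 1 * 1.008 = 1.008 g/mol
pct = 100 * 1.008 / 119.378
pct = 0.84437669 %, rounded to 4 dp:

0.8444 %


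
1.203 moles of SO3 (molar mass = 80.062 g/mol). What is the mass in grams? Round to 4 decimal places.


mass = n * M
mass = 1.203 * 80.062
mass = 96.314586 g, rounded to 4 dp:

96.3146 g


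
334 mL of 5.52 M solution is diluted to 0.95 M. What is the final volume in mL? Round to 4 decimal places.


Dilution: M1*V1 = M2*V2, solve for V2.
V2 = M1*V1 / M2
V2 = 5.52 * 334 / 0.95
V2 = 1843.68 / 0.95
V2 = 1940.71578947 mL, rounded to 4 dp:

1940.7158 mL


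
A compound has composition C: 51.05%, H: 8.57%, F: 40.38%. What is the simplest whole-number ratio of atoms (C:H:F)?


Assume 100 g of compound, divide each mass% by atomic mass to get moles, then normalize by the smallest to get a raw atom ratio.
Moles per 100 g: C: 51.05/12.011 = 4.2503, H: 8.57/1.008 = 8.502, F: 40.38/18.998 = 2.1255
Raw ratio (divide by min = 2.1255): C: 2.0, H: 4.0, F: 1.0
Multiply by 1 to clear fractions: C: 2.0 ~= 2, H: 4.0 ~= 4, F: 1.0 ~= 1
Reduce by GCD to get the simplest whole-number ratio:

2:4:1


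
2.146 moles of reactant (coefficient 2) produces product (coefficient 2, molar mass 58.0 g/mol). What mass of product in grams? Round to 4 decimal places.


Use the coefficient ratio to convert reactant moles to product moles, then multiply by the product's molar mass.
moles_P = moles_R * (coeff_P / coeff_R) = 2.146 * (2/2) = 2.146
mass_P = moles_P * M_P = 2.146 * 58.0
mass_P = 124.468 g, rounded to 4 dp:

124.4680 g


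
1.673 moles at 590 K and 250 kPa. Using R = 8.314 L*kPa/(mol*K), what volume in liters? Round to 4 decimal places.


PV = nRT, solve for V = nRT / P.
nRT = 1.673 * 8.314 * 590 = 8206.5
V = 8206.5 / 250
V = 32.826 L, rounded to 4 dp:

32.8260 L


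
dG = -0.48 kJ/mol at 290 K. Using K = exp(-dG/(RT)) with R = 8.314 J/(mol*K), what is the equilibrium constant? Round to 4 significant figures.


dG is in kJ/mol; multiply by 1000 to match R in J/(mol*K).
RT = 8.314 * 290 = 2411.06 J/mol
exponent = -dG*1000 / (RT) = -(-0.48*1000) / 2411.06 = 0.19908256
K = exp(0.19908256)
K = 1.2202827, rounded to 4 significant figures:

1.220


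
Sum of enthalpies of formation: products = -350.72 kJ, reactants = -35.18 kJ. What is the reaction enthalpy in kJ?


dH_rxn = sum(dH_f products) - sum(dH_f reactants)
dH_rxn = -350.72 - (-35.18)
dH_rxn = -315.54 kJ:

-315.54 kJ


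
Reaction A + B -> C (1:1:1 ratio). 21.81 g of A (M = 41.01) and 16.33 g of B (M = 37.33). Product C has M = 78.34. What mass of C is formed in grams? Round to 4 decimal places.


Find moles of each reactant; the smaller value is the limiting reagent in a 1:1:1 reaction, so moles_C equals moles of the limiter.
n_A = mass_A / M_A = 21.81 / 41.01 = 0.531822 mol
n_B = mass_B / M_B = 16.33 / 37.33 = 0.43745 mol
Limiting reagent: B (smaller), n_limiting = 0.43745 mol
mass_C = n_limiting * M_C = 0.43745 * 78.34
mass_C = 34.269833 g, rounded to 4 dp:

34.2698 g


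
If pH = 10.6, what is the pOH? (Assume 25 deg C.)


At 25 deg C, pH + pOH = 14.
pOH = 14 - pH = 14 - 10.6
pOH = 3.4:

3.40


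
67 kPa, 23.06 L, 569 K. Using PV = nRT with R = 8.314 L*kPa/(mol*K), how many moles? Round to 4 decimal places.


PV = nRT, solve for n = PV / (RT).
PV = 67 * 23.06 = 1545.02
RT = 8.314 * 569 = 4730.666
n = 1545.02 / 4730.666
n = 0.32659672 mol, rounded to 4 dp:

0.3266 mol


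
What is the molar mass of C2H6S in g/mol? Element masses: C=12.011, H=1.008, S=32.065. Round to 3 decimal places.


M = sum(count * atomic_mass) over atoms.
M = 2*12.011 + 6*1.008 + 1*32.065
M = 24.022 + 6.048 + 32.065
M = 62.135 g/mol, rounded to 3 dp:

62.135 g/mol


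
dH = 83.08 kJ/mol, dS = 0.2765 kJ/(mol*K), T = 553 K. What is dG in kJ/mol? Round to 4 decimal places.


Gibbs: dG = dH - T*dS (consistent units, dS already in kJ/(mol*K)).
T*dS = 553 * 0.2765 = 152.9045
dG = 83.08 - (152.9045)
dG = -69.8245 kJ/mol, rounded to 4 dp:

-69.8245 kJ/mol


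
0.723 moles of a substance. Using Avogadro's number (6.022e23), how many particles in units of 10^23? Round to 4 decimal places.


N = n * NA, then divide by 1e23 for the requested units.
N / 1e23 = n * 6.022
N / 1e23 = 0.723 * 6.022
N / 1e23 = 4.353906, rounded to 4 dp:

4.3539


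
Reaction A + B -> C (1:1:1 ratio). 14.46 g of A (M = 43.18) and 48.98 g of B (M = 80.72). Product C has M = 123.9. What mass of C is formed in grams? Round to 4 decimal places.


Find moles of each reactant; the smaller value is the limiting reagent in a 1:1:1 reaction, so moles_C equals moles of the limiter.
n_A = mass_A / M_A = 14.46 / 43.18 = 0.334877 mol
n_B = mass_B / M_B = 48.98 / 80.72 = 0.606789 mol
Limiting reagent: A (smaller), n_limiting = 0.334877 mol
mass_C = n_limiting * M_C = 0.334877 * 123.9
mass_C = 41.4912603 g, rounded to 4 dp:

41.4913 g


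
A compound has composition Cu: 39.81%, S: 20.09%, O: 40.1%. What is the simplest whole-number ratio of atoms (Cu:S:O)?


Assume 100 g of compound, divide each mass% by atomic mass to get moles, then normalize by the smallest to get a raw atom ratio.
Moles per 100 g: Cu: 39.81/63.546 = 0.6265, S: 20.09/32.065 = 0.6265, O: 40.1/15.999 = 2.5064
Raw ratio (divide by min = 0.6265): Cu: 1.0, S: 1.0, O: 4.001
Multiply by 1 to clear fractions: Cu: 1.0 ~= 1, S: 1.0 ~= 1, O: 4.001 ~= 4
Reduce by GCD to get the simplest whole-number ratio:

1:1:4


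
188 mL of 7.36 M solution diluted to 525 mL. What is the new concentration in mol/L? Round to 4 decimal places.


Dilution: M1*V1 = M2*V2, solve for M2.
M2 = M1*V1 / V2
M2 = 7.36 * 188 / 525
M2 = 1383.68 / 525
M2 = 2.63558095 mol/L, rounded to 4 dp:

2.6356 mol/L


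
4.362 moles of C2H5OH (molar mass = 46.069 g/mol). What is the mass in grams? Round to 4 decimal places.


mass = n * M
mass = 4.362 * 46.069
mass = 200.952978 g, rounded to 4 dp:

200.9530 g


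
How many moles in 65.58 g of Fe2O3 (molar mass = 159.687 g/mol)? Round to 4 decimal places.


n = mass / M
n = 65.58 / 159.687
n = 0.41067839 mol, rounded to 4 dp:

0.4107 mol


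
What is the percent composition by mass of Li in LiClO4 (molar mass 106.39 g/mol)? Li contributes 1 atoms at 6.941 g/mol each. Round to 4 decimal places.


pct = 100 * (n_elem * M_elem) / M_total
mass_contribution = 1 * 6.941 = 6.941 g/mol
pct = 100 * 6.941 / 106.39
pct = 6.52410941 %, rounded to 4 dp:

6.5241 %


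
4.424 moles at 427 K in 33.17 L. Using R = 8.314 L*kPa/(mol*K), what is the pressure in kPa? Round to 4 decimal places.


PV = nRT, solve for P = nRT / V.
nRT = 4.424 * 8.314 * 427 = 15705.5451
P = 15705.5451 / 33.17
P = 473.48643654 kPa, rounded to 4 dp:

473.4864 kPa


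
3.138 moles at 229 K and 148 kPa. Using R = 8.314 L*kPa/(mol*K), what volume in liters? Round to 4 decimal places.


PV = nRT, solve for V = nRT / P.
nRT = 3.138 * 8.314 * 229 = 5974.457
V = 5974.457 / 148
V = 40.3679527 L, rounded to 4 dp:

40.3680 L


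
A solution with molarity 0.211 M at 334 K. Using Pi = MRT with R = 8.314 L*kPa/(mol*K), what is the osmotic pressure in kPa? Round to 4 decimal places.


Osmotic pressure (van't Hoff): Pi = M*R*T.
RT = 8.314 * 334 = 2776.876
Pi = 0.211 * 2776.876
Pi = 585.920836 kPa, rounded to 4 dp:

585.9208 kPa


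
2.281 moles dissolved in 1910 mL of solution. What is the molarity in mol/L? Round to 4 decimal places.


Convert volume to liters: V_L = V_mL / 1000.
V_L = 1910 / 1000 = 1.91 L
M = n / V_L = 2.281 / 1.91
M = 1.19424084 mol/L, rounded to 4 dp:

1.1942 mol/L


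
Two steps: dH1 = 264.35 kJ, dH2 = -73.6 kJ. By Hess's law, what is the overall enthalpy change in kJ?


Hess's law: enthalpy is a state function, so add the step enthalpies.
dH_total = dH1 + dH2 = 264.35 + (-73.6)
dH_total = 190.75 kJ:

190.75 kJ


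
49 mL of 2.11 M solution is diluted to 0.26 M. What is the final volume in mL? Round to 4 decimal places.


Dilution: M1*V1 = M2*V2, solve for V2.
V2 = M1*V1 / M2
V2 = 2.11 * 49 / 0.26
V2 = 103.39 / 0.26
V2 = 397.65384615 mL, rounded to 4 dp:

397.6538 mL


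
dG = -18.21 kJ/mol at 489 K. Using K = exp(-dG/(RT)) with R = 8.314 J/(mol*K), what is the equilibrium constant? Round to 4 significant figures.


dG is in kJ/mol; multiply by 1000 to match R in J/(mol*K).
RT = 8.314 * 489 = 4065.546 J/mol
exponent = -dG*1000 / (RT) = -(-18.21*1000) / 4065.546 = 4.47910318
K = exp(4.47910318)
K = 88.155578, rounded to 4 significant figures:

88.16


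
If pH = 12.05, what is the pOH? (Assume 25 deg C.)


At 25 deg C, pH + pOH = 14.
pOH = 14 - pH = 14 - 12.05
pOH = 1.95:

1.95


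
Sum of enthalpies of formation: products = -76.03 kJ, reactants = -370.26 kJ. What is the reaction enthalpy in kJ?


dH_rxn = sum(dH_f products) - sum(dH_f reactants)
dH_rxn = -76.03 - (-370.26)
dH_rxn = 294.23 kJ:

294.23 kJ


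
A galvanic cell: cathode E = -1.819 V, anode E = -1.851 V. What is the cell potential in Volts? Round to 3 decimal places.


Standard cell potential: E_cell = E_cathode - E_anode.
E_cell = -1.819 - (-1.851)
E_cell = 0.032 V, rounded to 3 dp:

0.032 V


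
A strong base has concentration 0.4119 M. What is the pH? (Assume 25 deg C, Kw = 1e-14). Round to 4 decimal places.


A strong base dissociates completely, so [OH-] equals the given concentration.
pOH = -log10([OH-]) = -log10(0.4119) = 0.385208
pH = 14 - pOH = 14 - 0.385208
pH = 13.614792, rounded to 4 dp:

13.6148


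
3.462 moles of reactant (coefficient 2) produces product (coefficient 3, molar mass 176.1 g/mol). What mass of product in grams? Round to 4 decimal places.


Use the coefficient ratio to convert reactant moles to product moles, then multiply by the product's molar mass.
moles_P = moles_R * (coeff_P / coeff_R) = 3.462 * (3/2) = 5.193
mass_P = moles_P * M_P = 5.193 * 176.1
mass_P = 914.4873 g, rounded to 4 dp:

914.4873 g


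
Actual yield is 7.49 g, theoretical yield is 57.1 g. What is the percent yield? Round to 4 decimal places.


% yield = 100 * actual / theoretical
% yield = 100 * 7.49 / 57.1
% yield = 13.117338 %, rounded to 4 dp:

13.1173 %


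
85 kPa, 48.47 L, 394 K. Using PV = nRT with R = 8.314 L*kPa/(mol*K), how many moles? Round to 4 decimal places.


PV = nRT, solve for n = PV / (RT).
PV = 85 * 48.47 = 4119.95
RT = 8.314 * 394 = 3275.716
n = 4119.95 / 3275.716
n = 1.25772503 mol, rounded to 4 dp:

1.2577 mol


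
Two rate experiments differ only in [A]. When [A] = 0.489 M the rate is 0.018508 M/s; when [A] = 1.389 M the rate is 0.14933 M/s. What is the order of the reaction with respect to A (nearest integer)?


Rate is proportional to [A]^n, so rate2/rate1 = ([A]2/[A]1)^n. Take logs to solve for n.
rate2/rate1 = 0.14933 / 0.018508 = 8.0684
[A]2/[A]1 = 1.389 / 0.489 = 2.8405
n = ln(8.0684) / ln(2.8405) = 2.0
Nearest integer order:

2


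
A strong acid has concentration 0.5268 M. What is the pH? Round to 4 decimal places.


A strong acid dissociates completely, so [H+] equals the given concentration.
pH = -log10([H+]) = -log10(0.5268)
pH = 0.27835423, rounded to 4 dp:

0.2784


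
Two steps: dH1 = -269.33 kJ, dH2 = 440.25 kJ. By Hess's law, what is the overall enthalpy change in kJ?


Hess's law: enthalpy is a state function, so add the step enthalpies.
dH_total = dH1 + dH2 = -269.33 + (440.25)
dH_total = 170.92 kJ:

170.92 kJ


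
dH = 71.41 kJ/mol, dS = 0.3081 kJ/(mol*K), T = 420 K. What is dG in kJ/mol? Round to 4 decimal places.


Gibbs: dG = dH - T*dS (consistent units, dS already in kJ/(mol*K)).
T*dS = 420 * 0.3081 = 129.402
dG = 71.41 - (129.402)
dG = -57.992 kJ/mol, rounded to 4 dp:

-57.9920 kJ/mol


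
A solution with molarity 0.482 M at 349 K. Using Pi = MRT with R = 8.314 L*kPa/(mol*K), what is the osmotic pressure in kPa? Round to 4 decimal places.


Osmotic pressure (van't Hoff): Pi = M*R*T.
RT = 8.314 * 349 = 2901.586
Pi = 0.482 * 2901.586
Pi = 1398.564452 kPa, rounded to 4 dp:

1398.5645 kPa


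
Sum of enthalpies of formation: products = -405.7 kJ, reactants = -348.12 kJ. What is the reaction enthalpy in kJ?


dH_rxn = sum(dH_f products) - sum(dH_f reactants)
dH_rxn = -405.7 - (-348.12)
dH_rxn = -57.58 kJ:

-57.58 kJ


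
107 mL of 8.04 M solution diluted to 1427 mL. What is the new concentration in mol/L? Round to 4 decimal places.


Dilution: M1*V1 = M2*V2, solve for M2.
M2 = M1*V1 / V2
M2 = 8.04 * 107 / 1427
M2 = 860.28 / 1427
M2 = 0.60285915 mol/L, rounded to 4 dp:

0.6029 mol/L


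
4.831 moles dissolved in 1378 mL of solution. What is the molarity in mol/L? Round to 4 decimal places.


Convert volume to liters: V_L = V_mL / 1000.
V_L = 1378 / 1000 = 1.378 L
M = n / V_L = 4.831 / 1.378
M = 3.50580552 mol/L, rounded to 4 dp:

3.5058 mol/L


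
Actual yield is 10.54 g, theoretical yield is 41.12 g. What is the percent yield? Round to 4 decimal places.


% yield = 100 * actual / theoretical
% yield = 100 * 10.54 / 41.12
% yield = 25.63229572 %, rounded to 4 dp:

25.6323 %


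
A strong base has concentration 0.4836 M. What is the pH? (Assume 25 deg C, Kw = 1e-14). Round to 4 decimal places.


A strong base dissociates completely, so [OH-] equals the given concentration.
pOH = -log10([OH-]) = -log10(0.4836) = 0.315514
pH = 14 - pOH = 14 - 0.315514
pH = 13.684486, rounded to 4 dp:

13.6845


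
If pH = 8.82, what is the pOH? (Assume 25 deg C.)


At 25 deg C, pH + pOH = 14.
pOH = 14 - pH = 14 - 8.82
pOH = 5.18:

5.18


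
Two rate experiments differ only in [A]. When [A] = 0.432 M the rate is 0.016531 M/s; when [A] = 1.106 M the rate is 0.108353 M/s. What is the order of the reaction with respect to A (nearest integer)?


Rate is proportional to [A]^n, so rate2/rate1 = ([A]2/[A]1)^n. Take logs to solve for n.
rate2/rate1 = 0.108353 / 0.016531 = 6.5545
[A]2/[A]1 = 1.106 / 0.432 = 2.5602
n = ln(6.5545) / ln(2.5602) = 2.0
Nearest integer order:

2


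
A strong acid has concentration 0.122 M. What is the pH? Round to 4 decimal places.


A strong acid dissociates completely, so [H+] equals the given concentration.
pH = -log10([H+]) = -log10(0.122)
pH = 0.91364017, rounded to 4 dp:

0.9136


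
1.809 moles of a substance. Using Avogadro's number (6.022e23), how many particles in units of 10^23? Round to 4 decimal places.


N = n * NA, then divide by 1e23 for the requested units.
N / 1e23 = n * 6.022
N / 1e23 = 1.809 * 6.022
N / 1e23 = 10.893798, rounded to 4 dp:

10.8938


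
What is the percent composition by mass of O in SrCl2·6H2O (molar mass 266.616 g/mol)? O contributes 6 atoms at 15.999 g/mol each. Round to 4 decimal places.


pct = 100 * (n_elem * M_elem) / M_total
mass_contribution = 6 * 15.999 = 95.994 g/mol
pct = 100 * 95.994 / 266.616
pct = 36.00459087 %, rounded to 4 dp:

36.0046 %


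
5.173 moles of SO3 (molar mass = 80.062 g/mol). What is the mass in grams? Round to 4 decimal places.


mass = n * M
mass = 5.173 * 80.062
mass = 414.160726 g, rounded to 4 dp:

414.1607 g


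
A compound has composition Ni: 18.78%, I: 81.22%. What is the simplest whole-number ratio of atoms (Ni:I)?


Assume 100 g of compound, divide each mass% by atomic mass to get moles, then normalize by the smallest to get a raw atom ratio.
Moles per 100 g: Ni: 18.78/58.693 = 0.32, I: 81.22/126.904 = 0.64
Raw ratio (divide by min = 0.32): Ni: 1.0, I: 2.0
Multiply by 1 to clear fractions: Ni: 1.0 ~= 1, I: 2.0 ~= 2
Reduce by GCD to get the simplest whole-number ratio:

1:2


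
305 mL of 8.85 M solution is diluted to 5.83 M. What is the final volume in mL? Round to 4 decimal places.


Dilution: M1*V1 = M2*V2, solve for V2.
V2 = M1*V1 / M2
V2 = 8.85 * 305 / 5.83
V2 = 2699.25 / 5.83
V2 = 462.99313894 mL, rounded to 4 dp:

462.9931 mL


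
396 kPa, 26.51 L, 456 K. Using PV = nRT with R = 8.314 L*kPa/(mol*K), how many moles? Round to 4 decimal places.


PV = nRT, solve for n = PV / (RT).
PV = 396 * 26.51 = 10497.96
RT = 8.314 * 456 = 3791.184
n = 10497.96 / 3791.184
n = 2.76904524 mol, rounded to 4 dp:

2.7690 mol


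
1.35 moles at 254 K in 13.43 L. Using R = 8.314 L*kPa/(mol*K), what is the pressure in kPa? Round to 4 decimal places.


PV = nRT, solve for P = nRT / V.
nRT = 1.35 * 8.314 * 254 = 2850.8706
P = 2850.8706 / 13.43
P = 212.27629188 kPa, rounded to 4 dp:

212.2763 kPa


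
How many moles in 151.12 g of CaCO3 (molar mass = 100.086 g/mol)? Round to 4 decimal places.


n = mass / M
n = 151.12 / 100.086
n = 1.50990148 mol, rounded to 4 dp:

1.5099 mol


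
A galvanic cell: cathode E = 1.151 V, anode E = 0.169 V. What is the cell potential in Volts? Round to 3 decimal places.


Standard cell potential: E_cell = E_cathode - E_anode.
E_cell = 1.151 - (0.169)
E_cell = 0.982 V, rounded to 3 dp:

0.982 V


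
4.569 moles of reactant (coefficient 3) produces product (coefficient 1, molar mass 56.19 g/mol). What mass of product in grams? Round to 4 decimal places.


Use the coefficient ratio to convert reactant moles to product moles, then multiply by the product's molar mass.
moles_P = moles_R * (coeff_P / coeff_R) = 4.569 * (1/3) = 1.523
mass_P = moles_P * M_P = 1.523 * 56.19
mass_P = 85.57737 g, rounded to 4 dp:

85.5774 g


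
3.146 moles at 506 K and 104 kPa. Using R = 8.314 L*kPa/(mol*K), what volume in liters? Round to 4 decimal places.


PV = nRT, solve for V = nRT / P.
nRT = 3.146 * 8.314 * 506 = 13234.8571
V = 13234.8571 / 104
V = 127.25824135 L, rounded to 4 dp:

127.2582 L


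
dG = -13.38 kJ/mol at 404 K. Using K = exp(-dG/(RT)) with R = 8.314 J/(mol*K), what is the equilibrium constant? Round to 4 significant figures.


dG is in kJ/mol; multiply by 1000 to match R in J/(mol*K).
RT = 8.314 * 404 = 3358.856 J/mol
exponent = -dG*1000 / (RT) = -(-13.38*1000) / 3358.856 = 3.98349914
K = exp(3.98349914)
K = 53.704626, rounded to 4 significant figures:

53.70


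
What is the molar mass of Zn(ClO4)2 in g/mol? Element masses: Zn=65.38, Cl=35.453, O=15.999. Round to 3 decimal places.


M = sum(count * atomic_mass) over atoms.
M = 1*65.38 + 2*35.453 + 8*15.999
M = 65.38 + 70.906 + 127.992
M = 264.278 g/mol, rounded to 3 dp:

264.278 g/mol


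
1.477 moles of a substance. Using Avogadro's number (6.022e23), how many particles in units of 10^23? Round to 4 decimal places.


N = n * NA, then divide by 1e23 for the requested units.
N / 1e23 = n * 6.022
N / 1e23 = 1.477 * 6.022
N / 1e23 = 8.894494, rounded to 4 dp:

8.8945


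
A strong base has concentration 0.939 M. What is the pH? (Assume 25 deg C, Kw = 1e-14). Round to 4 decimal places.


A strong base dissociates completely, so [OH-] equals the given concentration.
pOH = -log10([OH-]) = -log10(0.939) = 0.027334
pH = 14 - pOH = 14 - 0.027334
pH = 13.972666, rounded to 4 dp:

13.9727


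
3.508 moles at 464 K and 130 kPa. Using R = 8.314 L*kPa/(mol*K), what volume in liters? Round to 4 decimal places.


PV = nRT, solve for V = nRT / P.
nRT = 3.508 * 8.314 * 464 = 13532.7976
V = 13532.7976 / 130
V = 104.09844308 L, rounded to 4 dp:

104.0984 L


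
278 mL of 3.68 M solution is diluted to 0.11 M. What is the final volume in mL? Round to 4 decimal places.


Dilution: M1*V1 = M2*V2, solve for V2.
V2 = M1*V1 / M2
V2 = 3.68 * 278 / 0.11
V2 = 1023.04 / 0.11
V2 = 9300.36363636 mL, rounded to 4 dp:

9300.3636 mL


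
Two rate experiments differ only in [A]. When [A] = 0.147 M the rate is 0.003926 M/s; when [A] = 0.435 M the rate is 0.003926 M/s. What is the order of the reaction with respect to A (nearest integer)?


Rate is proportional to [A]^n, so rate2/rate1 = ([A]2/[A]1)^n. Take logs to solve for n.
rate2/rate1 = 0.003926 / 0.003926 = 1.0
[A]2/[A]1 = 0.435 / 0.147 = 2.9592
n = ln(1.0) / ln(2.9592) = 0.0
Nearest integer order:

0


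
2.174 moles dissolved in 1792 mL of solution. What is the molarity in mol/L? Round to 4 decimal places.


Convert volume to liters: V_L = V_mL / 1000.
V_L = 1792 / 1000 = 1.792 L
M = n / V_L = 2.174 / 1.792
M = 1.21316964 mol/L, rounded to 4 dp:

1.2132 mol/L


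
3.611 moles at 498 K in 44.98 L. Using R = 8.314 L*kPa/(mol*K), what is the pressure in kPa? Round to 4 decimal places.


PV = nRT, solve for P = nRT / V.
nRT = 3.611 * 8.314 * 498 = 14950.8833
P = 14950.8833 / 44.98
P = 332.38957981 kPa, rounded to 4 dp:

332.3896 kPa


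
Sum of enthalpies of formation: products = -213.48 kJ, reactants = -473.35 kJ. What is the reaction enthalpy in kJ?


dH_rxn = sum(dH_f products) - sum(dH_f reactants)
dH_rxn = -213.48 - (-473.35)
dH_rxn = 259.87 kJ:

259.87 kJ


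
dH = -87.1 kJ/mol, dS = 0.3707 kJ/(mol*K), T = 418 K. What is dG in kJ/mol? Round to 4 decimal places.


Gibbs: dG = dH - T*dS (consistent units, dS already in kJ/(mol*K)).
T*dS = 418 * 0.3707 = 154.9526
dG = -87.1 - (154.9526)
dG = -242.0526 kJ/mol, rounded to 4 dp:

-242.0526 kJ/mol


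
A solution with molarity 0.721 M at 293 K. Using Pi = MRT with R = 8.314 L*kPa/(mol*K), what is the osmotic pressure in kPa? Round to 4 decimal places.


Osmotic pressure (van't Hoff): Pi = M*R*T.
RT = 8.314 * 293 = 2436.002
Pi = 0.721 * 2436.002
Pi = 1756.357442 kPa, rounded to 4 dp:

1756.3574 kPa


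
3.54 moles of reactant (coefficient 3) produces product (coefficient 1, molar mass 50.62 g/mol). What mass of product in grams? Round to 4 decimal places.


Use the coefficient ratio to convert reactant moles to product moles, then multiply by the product's molar mass.
moles_P = moles_R * (coeff_P / coeff_R) = 3.54 * (1/3) = 1.18
mass_P = moles_P * M_P = 1.18 * 50.62
mass_P = 59.7316 g, rounded to 4 dp:

59.7316 g


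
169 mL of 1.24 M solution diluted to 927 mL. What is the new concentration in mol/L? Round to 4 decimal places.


Dilution: M1*V1 = M2*V2, solve for M2.
M2 = M1*V1 / V2
M2 = 1.24 * 169 / 927
M2 = 209.56 / 927
M2 = 0.22606257 mol/L, rounded to 4 dp:

0.2261 mol/L


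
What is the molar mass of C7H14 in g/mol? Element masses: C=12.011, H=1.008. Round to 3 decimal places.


M = sum(count * atomic_mass) over atoms.
M = 7*12.011 + 14*1.008
M = 84.077 + 14.112
M = 98.189 g/mol, rounded to 3 dp:

98.189 g/mol


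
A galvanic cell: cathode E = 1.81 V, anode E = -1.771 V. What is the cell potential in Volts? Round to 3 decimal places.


Standard cell potential: E_cell = E_cathode - E_anode.
E_cell = 1.81 - (-1.771)
E_cell = 3.581 V, rounded to 3 dp:

3.581 V


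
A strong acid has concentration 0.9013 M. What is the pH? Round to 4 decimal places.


A strong acid dissociates completely, so [H+] equals the given concentration.
pH = -log10([H+]) = -log10(0.9013)
pH = 0.04513063, rounded to 4 dp:

0.0451


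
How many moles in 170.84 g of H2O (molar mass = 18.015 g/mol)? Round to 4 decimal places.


n = mass / M
n = 170.84 / 18.015
n = 9.48320844 mol, rounded to 4 dp:

9.4832 mol


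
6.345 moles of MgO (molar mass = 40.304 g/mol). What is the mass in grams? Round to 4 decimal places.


mass = n * M
mass = 6.345 * 40.304
mass = 255.72888 g, rounded to 4 dp:

255.7289 g


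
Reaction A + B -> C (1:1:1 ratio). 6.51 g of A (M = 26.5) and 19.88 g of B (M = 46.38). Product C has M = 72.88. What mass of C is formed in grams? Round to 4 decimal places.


Find moles of each reactant; the smaller value is the limiting reagent in a 1:1:1 reaction, so moles_C equals moles of the limiter.
n_A = mass_A / M_A = 6.51 / 26.5 = 0.24566 mol
n_B = mass_B / M_B = 19.88 / 46.38 = 0.428633 mol
Limiting reagent: A (smaller), n_limiting = 0.24566 mol
mass_C = n_limiting * M_C = 0.24566 * 72.88
mass_C = 17.9037008 g, rounded to 4 dp:

17.9037 g


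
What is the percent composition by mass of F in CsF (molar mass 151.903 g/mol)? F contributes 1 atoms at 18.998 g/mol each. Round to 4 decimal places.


pct = 100 * (n_elem * M_elem) / M_total
mass_contribution = 1 * 18.998 = 18.998 g/mol
pct = 100 * 18.998 / 151.903
pct = 12.50666544 %, rounded to 4 dp:

12.5067 %


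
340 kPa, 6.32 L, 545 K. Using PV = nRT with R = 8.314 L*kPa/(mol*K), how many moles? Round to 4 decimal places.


PV = nRT, solve for n = PV / (RT).
PV = 340 * 6.32 = 2148.8
RT = 8.314 * 545 = 4531.13
n = 2148.8 / 4531.13
n = 0.47423049 mol, rounded to 4 dp:

0.4742 mol


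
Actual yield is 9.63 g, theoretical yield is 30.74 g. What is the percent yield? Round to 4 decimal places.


% yield = 100 * actual / theoretical
% yield = 100 * 9.63 / 30.74
% yield = 31.3272609 %, rounded to 4 dp:

31.3273 %


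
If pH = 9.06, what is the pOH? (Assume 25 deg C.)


At 25 deg C, pH + pOH = 14.
pOH = 14 - pH = 14 - 9.06
pOH = 4.94:

4.94


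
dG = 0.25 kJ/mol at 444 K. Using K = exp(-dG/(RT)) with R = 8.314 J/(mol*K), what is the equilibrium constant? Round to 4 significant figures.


dG is in kJ/mol; multiply by 1000 to match R in J/(mol*K).
RT = 8.314 * 444 = 3691.416 J/mol
exponent = -dG*1000 / (RT) = -(0.25*1000) / 3691.416 = -0.06772469
K = exp(-0.06772469)
K = 0.93451772, rounded to 4 significant figures:

0.9345


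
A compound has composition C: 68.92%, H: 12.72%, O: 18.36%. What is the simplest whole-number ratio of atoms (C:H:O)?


Assume 100 g of compound, divide each mass% by atomic mass to get moles, then normalize by the smallest to get a raw atom ratio.
Moles per 100 g: C: 68.92/12.011 = 5.7381, H: 12.72/1.008 = 12.619, O: 18.36/15.999 = 1.1476
Raw ratio (divide by min = 1.1476): C: 5.0, H: 10.996, O: 1.0
Multiply by 1 to clear fractions: C: 5.0 ~= 5, H: 10.996 ~= 11, O: 1.0 ~= 1
Reduce by GCD to get the simplest whole-number ratio:

5:11:1
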